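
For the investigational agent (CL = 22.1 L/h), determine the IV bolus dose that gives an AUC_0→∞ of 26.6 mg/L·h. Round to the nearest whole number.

Dose_iv = CL × AUC_0→∞
     = 22.1 × 26.6 = 587.86 mg

Dose = 588 mg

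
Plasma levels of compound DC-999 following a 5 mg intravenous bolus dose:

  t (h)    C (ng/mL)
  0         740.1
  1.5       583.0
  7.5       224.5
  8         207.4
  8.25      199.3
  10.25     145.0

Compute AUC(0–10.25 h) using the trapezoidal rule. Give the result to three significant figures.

AUC = 3920 ng/mL·h

Trapezoidal AUC_0→10.25:
  [0→1.5]: (740.1+583.0)/2 × 1.5 = 992.325
  [1.5→7.5]: (583.0+224.5)/2 × 6 = 2422.5
  [7.5→8]: (224.5+207.4)/2 × 0.5 = 107.975
  [8→8.25]: (207.4+199.3)/2 × 0.25 = 50.8375
  [8.25→10.25]: (199.3+145.0)/2 × 2 = 344.3
  Sum = 3917.9375 ng/mL·h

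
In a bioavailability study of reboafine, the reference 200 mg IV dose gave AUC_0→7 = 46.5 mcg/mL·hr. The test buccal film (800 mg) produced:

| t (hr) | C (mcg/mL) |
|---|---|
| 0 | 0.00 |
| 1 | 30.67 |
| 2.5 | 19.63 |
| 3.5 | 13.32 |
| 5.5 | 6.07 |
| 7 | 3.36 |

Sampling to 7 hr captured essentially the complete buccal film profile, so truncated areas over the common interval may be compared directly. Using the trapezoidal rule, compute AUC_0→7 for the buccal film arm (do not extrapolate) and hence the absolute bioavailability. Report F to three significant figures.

Trapezoidal AUC_0→7 (buccal film):
  [0→1]: (0.00+30.67)/2 × 1 = 15.335
  [1→2.5]: (30.67+19.63)/2 × 1.5 = 37.725
  [2.5→3.5]: (19.63+13.32)/2 × 1 = 16.475
  [3.5→5.5]: (13.32+6.07)/2 × 2 = 19.39
  [5.5→7]: (6.07+3.36)/2 × 1.5 = 7.0725
  Sum = 95.9975 mcg/mL·hr
F = (AUC_ev/D_ev)/(AUC_iv/D_iv) = (95.9975/800)/(46.5/200) = 0.119997/0.2325 = 0.5161

F = 0.516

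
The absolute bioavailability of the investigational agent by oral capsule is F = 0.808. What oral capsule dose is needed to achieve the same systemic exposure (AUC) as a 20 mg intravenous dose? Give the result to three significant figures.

For equal systemic exposure: F × D_ev = D_iv
D_ev = D_iv / F = 20 / 0.808 = 24.7525 mg

D_oral = 24.8 mg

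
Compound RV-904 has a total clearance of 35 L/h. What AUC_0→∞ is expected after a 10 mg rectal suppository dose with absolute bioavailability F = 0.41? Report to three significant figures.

AUC = 0.117 mg/L·h

AUC_0→∞ = F × Dose / CL
        = 0.41 × 10 / 35 = 0.117143 mg/L·h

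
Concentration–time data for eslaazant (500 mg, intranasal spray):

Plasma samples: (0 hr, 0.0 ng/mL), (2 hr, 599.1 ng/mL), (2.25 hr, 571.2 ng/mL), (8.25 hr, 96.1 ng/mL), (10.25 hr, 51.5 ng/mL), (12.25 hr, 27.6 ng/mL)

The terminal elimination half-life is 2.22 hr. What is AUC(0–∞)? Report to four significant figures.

AUC = 3062 ng/mL·hr

Trapezoidal AUC_0→12.25:
  [0→2]: (0.0+599.1)/2 × 2 = 599.1
  [2→2.25]: (599.1+571.2)/2 × 0.25 = 146.2875
  [2.25→8.25]: (571.2+96.1)/2 × 6 = 2001.9
  [8.25→10.25]: (96.1+51.5)/2 × 2 = 147.6
  [10.25→12.25]: (51.5+27.6)/2 × 2 = 79.1
  Sum = 2973.9875 ng/mL·hr
k_e = ln2 / t½ = 0.693147 / 2.22 = 0.3122 hr^-1
Extrapolated tail: C_last / k_e = 27.6 / 0.3122 = 88.405
AUC_0→∞ = 2973.9875 + 88.405 = 3062.3925 ng/mL·hr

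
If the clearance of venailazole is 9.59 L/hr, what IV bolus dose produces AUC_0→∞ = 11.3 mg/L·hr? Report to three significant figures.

Dose = 108 mg

Dose_iv = CL × AUC_0→∞
     = 9.59 × 11.3 = 108.367 mg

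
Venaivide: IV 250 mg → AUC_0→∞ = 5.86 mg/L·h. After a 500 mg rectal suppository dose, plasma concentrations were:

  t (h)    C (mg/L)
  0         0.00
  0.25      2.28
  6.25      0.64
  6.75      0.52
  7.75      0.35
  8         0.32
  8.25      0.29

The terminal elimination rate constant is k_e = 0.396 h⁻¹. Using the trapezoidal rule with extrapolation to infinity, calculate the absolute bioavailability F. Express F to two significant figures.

F = 0.91

Trapezoidal AUC_0→8.25 (rectal suppository):
  [0→0.25]: (0.00+2.28)/2 × 0.25 = 0.285
  [0.25→6.25]: (2.28+0.64)/2 × 6 = 8.76
  [6.25→6.75]: (0.64+0.52)/2 × 0.5 = 0.29
  [6.75→7.75]: (0.52+0.35)/2 × 1 = 0.435
  [7.75→8]: (0.35+0.32)/2 × 0.25 = 0.08375
  [8→8.25]: (0.32+0.29)/2 × 0.25 = 0.07625
  Sum = 9.93 mg/L·h
Tail: C_last/k_e = 0.29/0.396 = 0.732
AUC_0→∞ (rectal suppository) = 9.93 + 0.732 = 10.662 mg/L·h
F = (AUC_ev/D_ev)/(AUC_iv/D_iv) = (10.662/500)/(5.86/250) = 0.021324/0.02344 = 0.9097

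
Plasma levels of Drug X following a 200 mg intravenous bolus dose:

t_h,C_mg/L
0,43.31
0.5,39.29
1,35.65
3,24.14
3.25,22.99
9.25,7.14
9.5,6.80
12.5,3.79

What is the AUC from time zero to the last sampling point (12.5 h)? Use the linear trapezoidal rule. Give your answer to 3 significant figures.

AUC = 213 mg/L·h

Trapezoidal AUC_0→12.5:
  [0→0.5]: (43.31+39.29)/2 × 0.5 = 20.65
  [0.5→1]: (39.29+35.65)/2 × 0.5 = 18.735
  [1→3]: (35.65+24.14)/2 × 2 = 59.79
  [3→3.25]: (24.14+22.99)/2 × 0.25 = 5.89125
  [3.25→9.25]: (22.99+7.14)/2 × 6 = 90.39
  [9.25→9.5]: (7.14+6.80)/2 × 0.25 = 1.7425
  [9.5→12.5]: (6.80+3.79)/2 × 3 = 15.885
  Sum = 213.08375 mg/L·h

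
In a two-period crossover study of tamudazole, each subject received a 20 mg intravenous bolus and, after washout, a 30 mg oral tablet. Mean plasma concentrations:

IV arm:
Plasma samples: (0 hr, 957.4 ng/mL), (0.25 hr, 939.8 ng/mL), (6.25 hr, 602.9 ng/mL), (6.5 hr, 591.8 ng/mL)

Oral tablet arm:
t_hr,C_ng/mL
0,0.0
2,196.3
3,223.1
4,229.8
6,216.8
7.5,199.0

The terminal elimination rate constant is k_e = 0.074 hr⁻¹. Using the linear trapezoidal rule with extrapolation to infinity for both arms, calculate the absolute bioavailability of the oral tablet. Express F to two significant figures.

F = 0.21

Trapezoidal AUC_0→6.5 (IV):
  [0→0.25]: (957.4+939.8)/2 × 0.25 = 237.15
  [0.25→6.25]: (939.8+602.9)/2 × 6 = 4628.1
  [6.25→6.5]: (602.9+591.8)/2 × 0.25 = 149.3375
  Sum = 5014.5875 ng/mL·hr
IV tail: 591.8/0.074 = 7997.297; AUC_iv,0→∞ = 5014.5875 + 7997.297 = 13011.8845 ng/mL·hr
Trapezoidal AUC_0→7.5 (oral tablet):
  [0→2]: (0.0+196.3)/2 × 2 = 196.3
  [2→3]: (196.3+223.1)/2 × 1 = 209.7
  [3→4]: (223.1+229.8)/2 × 1 = 226.45
  [4→6]: (229.8+216.8)/2 × 2 = 446.6
  [6→7.5]: (216.8+199.0)/2 × 1.5 = 311.85
  Sum = 1390.9 ng/mL·hr
oral tablet tail: 199.0/0.074 = 2689.189; AUC_ev,0→∞ = 1390.9 + 2689.189 = 4080.089 ng/mL·hr
F = (AUC_ev/D_ev)/(AUC_iv/D_iv) = (4080.089/30)/(13011.8845/20) = 136.003/650.594 = 0.2090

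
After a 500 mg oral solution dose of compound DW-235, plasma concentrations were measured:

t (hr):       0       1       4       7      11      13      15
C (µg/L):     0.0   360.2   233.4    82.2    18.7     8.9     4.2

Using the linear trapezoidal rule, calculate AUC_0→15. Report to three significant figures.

AUC = 1790 µg/L·hr

Trapezoidal AUC_0→15:
  [0→1]: (0.0+360.2)/2 × 1 = 180.1
  [1→4]: (360.2+233.4)/2 × 3 = 890.4
  [4→7]: (233.4+82.2)/2 × 3 = 473.4
  [7→11]: (82.2+18.7)/2 × 4 = 201.8
  [11→13]: (18.7+8.9)/2 × 2 = 27.6
  [13→15]: (8.9+4.2)/2 × 2 = 13.1
  Sum = 1786.4 µg/L·hr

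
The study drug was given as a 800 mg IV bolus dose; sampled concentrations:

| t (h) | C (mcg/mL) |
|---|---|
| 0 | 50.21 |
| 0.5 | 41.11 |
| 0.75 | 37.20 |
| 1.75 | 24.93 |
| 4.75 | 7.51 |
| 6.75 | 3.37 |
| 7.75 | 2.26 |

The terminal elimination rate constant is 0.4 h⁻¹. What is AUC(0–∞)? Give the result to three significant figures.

AUC = 132 mcg/mL·h

Trapezoidal AUC_0→7.75:
  [0→0.5]: (50.21+41.11)/2 × 0.5 = 22.83
  [0.5→0.75]: (41.11+37.20)/2 × 0.25 = 9.78875
  [0.75→1.75]: (37.20+24.93)/2 × 1 = 31.065
  [1.75→4.75]: (24.93+7.51)/2 × 3 = 48.66
  [4.75→6.75]: (7.51+3.37)/2 × 2 = 10.88
  [6.75→7.75]: (3.37+2.26)/2 × 1 = 2.815
  Sum = 126.03875 mcg/mL·h
Extrapolated tail: C_last / k_e = 2.26 / 0.4 = 5.650
AUC_0→∞ = 126.03875 + 5.650 = 131.68875 mcg/mL·h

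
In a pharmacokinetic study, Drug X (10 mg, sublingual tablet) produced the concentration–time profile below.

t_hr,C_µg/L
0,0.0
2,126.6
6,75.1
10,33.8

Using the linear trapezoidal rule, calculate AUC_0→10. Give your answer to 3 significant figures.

Trapezoidal AUC_0→10:
  [0→2]: (0.0+126.6)/2 × 2 = 126.6
  [2→6]: (126.6+75.1)/2 × 4 = 403.4
  [6→10]: (75.1+33.8)/2 × 4 = 217.8
  Sum = 747.8 µg/L·hr

AUC = 748 µg/L·hr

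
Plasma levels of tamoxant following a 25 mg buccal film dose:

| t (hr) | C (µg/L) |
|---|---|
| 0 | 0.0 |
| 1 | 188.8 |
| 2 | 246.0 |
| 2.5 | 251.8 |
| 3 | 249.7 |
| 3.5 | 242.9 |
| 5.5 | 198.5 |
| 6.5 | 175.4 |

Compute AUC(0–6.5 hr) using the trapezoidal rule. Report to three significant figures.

Trapezoidal AUC_0→6.5:
  [0→1]: (0.0+188.8)/2 × 1 = 94.4
  [1→2]: (188.8+246.0)/2 × 1 = 217.4
  [2→2.5]: (246.0+251.8)/2 × 0.5 = 124.45
  [2.5→3]: (251.8+249.7)/2 × 0.5 = 125.375
  [3→3.5]: (249.7+242.9)/2 × 0.5 = 123.15
  [3.5→5.5]: (242.9+198.5)/2 × 2 = 441.4
  [5.5→6.5]: (198.5+175.4)/2 × 1 = 186.95
  Sum = 1313.125 µg/L·hr

AUC = 1310 µg/L·hr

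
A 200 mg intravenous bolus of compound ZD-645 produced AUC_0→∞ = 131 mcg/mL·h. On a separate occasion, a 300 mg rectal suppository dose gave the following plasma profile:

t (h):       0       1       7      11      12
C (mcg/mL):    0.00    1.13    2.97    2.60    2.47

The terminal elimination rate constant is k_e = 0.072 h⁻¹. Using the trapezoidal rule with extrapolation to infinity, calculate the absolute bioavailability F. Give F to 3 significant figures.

Trapezoidal AUC_0→12 (rectal suppository):
  [0→1]: (0.00+1.13)/2 × 1 = 0.565
  [1→7]: (1.13+2.97)/2 × 6 = 12.3
  [7→11]: (2.97+2.60)/2 × 4 = 11.14
  [11→12]: (2.60+2.47)/2 × 1 = 2.535
  Sum = 26.54 mcg/mL·h
Tail: C_last/k_e = 2.47/0.072 = 34.306
AUC_0→∞ (rectal suppository) = 26.54 + 34.306 = 60.846 mcg/mL·h
F = (AUC_ev/D_ev)/(AUC_iv/D_iv) = (60.846/300)/(131/200) = 0.20282/0.655 = 0.3096

F = 0.310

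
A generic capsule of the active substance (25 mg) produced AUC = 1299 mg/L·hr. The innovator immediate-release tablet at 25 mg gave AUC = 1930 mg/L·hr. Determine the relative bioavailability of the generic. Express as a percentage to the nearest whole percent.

F_rel = (AUC_test/D_test) / (AUC_ref/D_ref)
      = (1299/25) / (1930/25)
      = 51.96 / 77.2 = 0.6731 = 67.31%

F_rel = 67%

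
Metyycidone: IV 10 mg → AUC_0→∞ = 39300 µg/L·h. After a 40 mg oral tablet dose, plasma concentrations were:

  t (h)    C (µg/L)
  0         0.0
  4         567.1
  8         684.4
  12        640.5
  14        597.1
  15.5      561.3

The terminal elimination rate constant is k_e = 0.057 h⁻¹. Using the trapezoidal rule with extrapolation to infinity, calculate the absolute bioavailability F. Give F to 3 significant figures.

F = 0.116

Trapezoidal AUC_0→15.5 (oral tablet):
  [0→4]: (0.0+567.1)/2 × 4 = 1134.2
  [4→8]: (567.1+684.4)/2 × 4 = 2503.0
  [8→12]: (684.4+640.5)/2 × 4 = 2649.8
  [12→14]: (640.5+597.1)/2 × 2 = 1237.6
  [14→15.5]: (597.1+561.3)/2 × 1.5 = 868.8
  Sum = 8393.4 µg/L·h
Tail: C_last/k_e = 561.3/0.057 = 9847.368
AUC_0→∞ (oral tablet) = 8393.4 + 9847.368 = 18240.768 µg/L·h
F = (AUC_ev/D_ev)/(AUC_iv/D_iv) = (18240.768/40)/(39300/10) = 456.0192/3930 = 0.1160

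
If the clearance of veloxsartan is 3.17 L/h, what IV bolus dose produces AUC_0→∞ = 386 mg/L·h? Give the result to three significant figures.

Dose = 1220 mg

Dose_iv = CL × AUC_0→∞
     = 3.17 × 386 = 1223.62 mg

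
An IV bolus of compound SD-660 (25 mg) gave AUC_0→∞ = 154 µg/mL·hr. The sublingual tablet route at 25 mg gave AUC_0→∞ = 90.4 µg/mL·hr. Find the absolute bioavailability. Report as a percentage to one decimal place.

F = 58.7%

F = (AUC_ev / D_ev) / (AUC_iv / D_iv)
  = (90.4/25) / (154/25)
  = 3.616 / 6.16 = 0.5870
  = 58.70%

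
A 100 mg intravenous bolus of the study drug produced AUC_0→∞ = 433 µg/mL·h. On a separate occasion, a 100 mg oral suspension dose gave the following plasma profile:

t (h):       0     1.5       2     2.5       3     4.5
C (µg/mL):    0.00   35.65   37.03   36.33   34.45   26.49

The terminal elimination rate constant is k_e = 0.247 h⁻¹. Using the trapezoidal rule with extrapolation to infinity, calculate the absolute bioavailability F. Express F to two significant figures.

Trapezoidal AUC_0→4.5 (oral suspension):
  [0→1.5]: (0.00+35.65)/2 × 1.5 = 26.7375
  [1.5→2]: (35.65+37.03)/2 × 0.5 = 18.17
  [2→2.5]: (37.03+36.33)/2 × 0.5 = 18.34
  [2.5→3]: (36.33+34.45)/2 × 0.5 = 17.695
  [3→4.5]: (34.45+26.49)/2 × 1.5 = 45.705
  Sum = 126.6475 µg/mL·h
Tail: C_last/k_e = 26.49/0.247 = 107.247
AUC_0→∞ (oral suspension) = 126.6475 + 107.247 = 233.8945 µg/mL·h
F = (AUC_ev/D_ev)/(AUC_iv/D_iv) = (233.8945/100)/(433/100) = 2.338945/4.33 = 0.5402

F = 0.54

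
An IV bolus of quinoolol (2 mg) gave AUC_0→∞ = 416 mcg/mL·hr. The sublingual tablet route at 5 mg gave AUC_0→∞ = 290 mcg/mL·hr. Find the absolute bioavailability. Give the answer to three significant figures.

F = 0.279

F = (AUC_ev / D_ev) / (AUC_iv / D_iv)
  = (290/5) / (416/2)
  = 58 / 208 = 0.2788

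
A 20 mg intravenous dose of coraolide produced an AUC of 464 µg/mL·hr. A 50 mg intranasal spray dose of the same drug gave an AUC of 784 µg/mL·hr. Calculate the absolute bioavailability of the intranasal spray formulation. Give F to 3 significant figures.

F = (AUC_ev / D_ev) / (AUC_iv / D_iv)
  = (784/50) / (464/20)
  = 15.68 / 23.2 = 0.6759

F = 0.676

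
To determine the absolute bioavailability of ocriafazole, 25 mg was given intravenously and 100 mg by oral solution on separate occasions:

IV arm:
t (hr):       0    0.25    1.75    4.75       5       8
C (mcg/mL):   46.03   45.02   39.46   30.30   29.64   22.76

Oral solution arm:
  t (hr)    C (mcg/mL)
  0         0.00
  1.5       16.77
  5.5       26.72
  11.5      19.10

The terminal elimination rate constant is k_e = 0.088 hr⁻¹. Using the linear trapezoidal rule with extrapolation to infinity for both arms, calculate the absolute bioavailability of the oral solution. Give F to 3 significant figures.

F = 0.217

Trapezoidal AUC_0→8 (IV):
  [0→0.25]: (46.03+45.02)/2 × 0.25 = 11.38125
  [0.25→1.75]: (45.02+39.46)/2 × 1.5 = 63.36
  [1.75→4.75]: (39.46+30.30)/2 × 3 = 104.64
  [4.75→5]: (30.30+29.64)/2 × 0.25 = 7.4925
  [5→8]: (29.64+22.76)/2 × 3 = 78.6
  Sum = 265.47375 mcg/mL·hr
IV tail: 22.76/0.088 = 258.636; AUC_iv,0→∞ = 265.47375 + 258.636 = 524.10975 mcg/mL·hr
Trapezoidal AUC_0→11.5 (oral solution):
  [0→1.5]: (0.00+16.77)/2 × 1.5 = 12.5775
  [1.5→5.5]: (16.77+26.72)/2 × 4 = 86.98
  [5.5→11.5]: (26.72+19.10)/2 × 6 = 137.46
  Sum = 237.0175 mcg/mL·hr
oral solution tail: 19.10/0.088 = 217.045; AUC_ev,0→∞ = 237.0175 + 217.045 = 454.0625 mcg/mL·hr
F = (AUC_ev/D_ev)/(AUC_iv/D_iv) = (454.0625/100)/(524.10975/25) = 4.540625/20.96439 = 0.2166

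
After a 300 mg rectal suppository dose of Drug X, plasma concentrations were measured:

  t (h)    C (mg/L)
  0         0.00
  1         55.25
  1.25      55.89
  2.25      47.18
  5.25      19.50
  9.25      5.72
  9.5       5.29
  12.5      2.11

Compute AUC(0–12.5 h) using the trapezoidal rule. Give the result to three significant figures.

AUC = 256 mg/L·h

Trapezoidal AUC_0→12.5:
  [0→1]: (0.00+55.25)/2 × 1 = 27.625
  [1→1.25]: (55.25+55.89)/2 × 0.25 = 13.8925
  [1.25→2.25]: (55.89+47.18)/2 × 1 = 51.535
  [2.25→5.25]: (47.18+19.50)/2 × 3 = 100.02
  [5.25→9.25]: (19.50+5.72)/2 × 4 = 50.44
  [9.25→9.5]: (5.72+5.29)/2 × 0.25 = 1.37625
  [9.5→12.5]: (5.29+2.11)/2 × 3 = 11.1
  Sum = 255.98875 mg/L·h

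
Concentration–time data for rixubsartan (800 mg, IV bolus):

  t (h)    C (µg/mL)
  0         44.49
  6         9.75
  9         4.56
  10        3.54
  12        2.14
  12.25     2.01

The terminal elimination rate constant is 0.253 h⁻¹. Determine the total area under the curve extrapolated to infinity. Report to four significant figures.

AUC = 202.4 µg/mL·h

Trapezoidal AUC_0→12.25:
  [0→6]: (44.49+9.75)/2 × 6 = 162.72
  [6→9]: (9.75+4.56)/2 × 3 = 21.465
  [9→10]: (4.56+3.54)/2 × 1 = 4.05
  [10→12]: (3.54+2.14)/2 × 2 = 5.68
  [12→12.25]: (2.14+2.01)/2 × 0.25 = 0.51875
  Sum = 194.43375 µg/mL·h
Extrapolated tail: C_last / k_e = 2.01 / 0.253 = 7.945
AUC_0→∞ = 194.43375 + 7.945 = 202.37875 µg/mL·h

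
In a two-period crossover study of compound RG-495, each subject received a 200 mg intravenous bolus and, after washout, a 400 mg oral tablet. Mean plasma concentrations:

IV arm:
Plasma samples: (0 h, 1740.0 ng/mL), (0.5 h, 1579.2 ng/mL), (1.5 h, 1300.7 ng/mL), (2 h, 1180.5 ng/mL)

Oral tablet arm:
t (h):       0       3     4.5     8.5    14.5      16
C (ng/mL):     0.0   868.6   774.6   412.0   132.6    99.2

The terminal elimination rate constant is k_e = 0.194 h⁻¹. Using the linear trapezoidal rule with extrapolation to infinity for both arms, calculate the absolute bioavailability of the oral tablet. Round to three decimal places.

F = 0.403

Trapezoidal AUC_0→2 (IV):
  [0→0.5]: (1740.0+1579.2)/2 × 0.5 = 829.8
  [0.5→1.5]: (1579.2+1300.7)/2 × 1 = 1439.95
  [1.5→2]: (1300.7+1180.5)/2 × 0.5 = 620.3
  Sum = 2890.05 ng/mL·h
IV tail: 1180.5/0.194 = 6085.052; AUC_iv,0→∞ = 2890.05 + 6085.052 = 8975.102 ng/mL·h
Trapezoidal AUC_0→16 (oral tablet):
  [0→3]: (0.0+868.6)/2 × 3 = 1302.9
  [3→4.5]: (868.6+774.6)/2 × 1.5 = 1232.4
  [4.5→8.5]: (774.6+412.0)/2 × 4 = 2373.2
  [8.5→14.5]: (412.0+132.6)/2 × 6 = 1633.8
  [14.5→16]: (132.6+99.2)/2 × 1.5 = 173.85
  Sum = 6716.15 ng/mL·h
oral tablet tail: 99.2/0.194 = 511.340; AUC_ev,0→∞ = 6716.15 + 511.340 = 7227.49 ng/mL·h
F = (AUC_ev/D_ev)/(AUC_iv/D_iv) = (7227.49/400)/(8975.102/200) = 18.068725/44.87551 = 0.4026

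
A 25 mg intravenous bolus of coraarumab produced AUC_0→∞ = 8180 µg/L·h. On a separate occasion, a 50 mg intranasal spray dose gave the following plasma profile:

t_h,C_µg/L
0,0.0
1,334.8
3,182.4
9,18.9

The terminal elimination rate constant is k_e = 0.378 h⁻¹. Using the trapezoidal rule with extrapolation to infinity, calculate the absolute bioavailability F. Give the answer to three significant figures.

Trapezoidal AUC_0→9 (intranasal spray):
  [0→1]: (0.0+334.8)/2 × 1 = 167.4
  [1→3]: (334.8+182.4)/2 × 2 = 517.2
  [3→9]: (182.4+18.9)/2 × 6 = 603.9
  Sum = 1288.5 µg/L·h
Tail: C_last/k_e = 18.9/0.378 = 50.000
AUC_0→∞ (intranasal spray) = 1288.5 + 50.000 = 1338.5 µg/L·h
F = (AUC_ev/D_ev)/(AUC_iv/D_iv) = (1338.5/50)/(8180/25) = 26.77/327.2 = 0.0818

F = 0.0818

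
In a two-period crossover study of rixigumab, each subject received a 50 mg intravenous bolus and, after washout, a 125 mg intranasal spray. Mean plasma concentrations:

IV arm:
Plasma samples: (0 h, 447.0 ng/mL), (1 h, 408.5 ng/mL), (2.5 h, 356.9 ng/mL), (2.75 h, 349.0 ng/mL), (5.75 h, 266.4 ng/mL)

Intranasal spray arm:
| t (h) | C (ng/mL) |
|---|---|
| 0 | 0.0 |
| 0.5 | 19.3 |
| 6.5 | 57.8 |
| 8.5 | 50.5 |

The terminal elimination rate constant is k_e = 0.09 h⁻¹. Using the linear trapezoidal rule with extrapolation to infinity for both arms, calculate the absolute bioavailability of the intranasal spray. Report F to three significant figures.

F = 0.0728

Trapezoidal AUC_0→5.75 (IV):
  [0→1]: (447.0+408.5)/2 × 1 = 427.75
  [1→2.5]: (408.5+356.9)/2 × 1.5 = 574.05
  [2.5→2.75]: (356.9+349.0)/2 × 0.25 = 88.2375
  [2.75→5.75]: (349.0+266.4)/2 × 3 = 923.1
  Sum = 2013.1375 ng/mL·h
IV tail: 266.4/0.09 = 2960.000; AUC_iv,0→∞ = 2013.1375 + 2960.000 = 4973.1375 ng/mL·h
Trapezoidal AUC_0→8.5 (intranasal spray):
  [0→0.5]: (0.0+19.3)/2 × 0.5 = 4.825
  [0.5→6.5]: (19.3+57.8)/2 × 6 = 231.3
  [6.5→8.5]: (57.8+50.5)/2 × 2 = 108.3
  Sum = 344.425 ng/mL·h
intranasal spray tail: 50.5/0.09 = 561.111; AUC_ev,0→∞ = 344.425 + 561.111 = 905.536 ng/mL·h
F = (AUC_ev/D_ev)/(AUC_iv/D_iv) = (905.536/125)/(4973.1375/50) = 7.244288/99.46275 = 0.0728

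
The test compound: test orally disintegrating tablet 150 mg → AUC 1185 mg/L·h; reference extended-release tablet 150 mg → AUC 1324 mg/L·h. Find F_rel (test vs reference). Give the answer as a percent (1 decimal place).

F_rel = 89.5%

F_rel = (AUC_test/D_test) / (AUC_ref/D_ref)
      = (1185/150) / (1324/150)
      = 7.9 / 8.82667 = 0.8950 = 89.50%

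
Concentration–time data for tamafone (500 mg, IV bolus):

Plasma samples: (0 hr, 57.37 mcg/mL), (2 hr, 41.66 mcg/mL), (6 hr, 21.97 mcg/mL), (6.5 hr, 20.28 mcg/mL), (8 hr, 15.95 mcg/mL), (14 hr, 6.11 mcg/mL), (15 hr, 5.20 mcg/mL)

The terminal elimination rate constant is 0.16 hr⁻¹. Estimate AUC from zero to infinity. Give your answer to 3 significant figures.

Trapezoidal AUC_0→15:
  [0→2]: (57.37+41.66)/2 × 2 = 99.03
  [2→6]: (41.66+21.97)/2 × 4 = 127.26
  [6→6.5]: (21.97+20.28)/2 × 0.5 = 10.5625
  [6.5→8]: (20.28+15.95)/2 × 1.5 = 27.1725
  [8→14]: (15.95+6.11)/2 × 6 = 66.18
  [14→15]: (6.11+5.20)/2 × 1 = 5.655
  Sum = 335.86 mcg/mL·hr
Extrapolated tail: C_last / k_e = 5.20 / 0.16 = 32.500
AUC_0→∞ = 335.86 + 32.500 = 368.36 mcg/mL·hr

AUC = 368 mcg/mL·hr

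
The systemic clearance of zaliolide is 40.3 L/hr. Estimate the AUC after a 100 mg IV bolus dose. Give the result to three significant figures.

AUC = 2.48 mg/L·hr

AUC_0→∞ = Dose_iv / CL
        = 100 / 40.3 = 2.48139 mg/L·hr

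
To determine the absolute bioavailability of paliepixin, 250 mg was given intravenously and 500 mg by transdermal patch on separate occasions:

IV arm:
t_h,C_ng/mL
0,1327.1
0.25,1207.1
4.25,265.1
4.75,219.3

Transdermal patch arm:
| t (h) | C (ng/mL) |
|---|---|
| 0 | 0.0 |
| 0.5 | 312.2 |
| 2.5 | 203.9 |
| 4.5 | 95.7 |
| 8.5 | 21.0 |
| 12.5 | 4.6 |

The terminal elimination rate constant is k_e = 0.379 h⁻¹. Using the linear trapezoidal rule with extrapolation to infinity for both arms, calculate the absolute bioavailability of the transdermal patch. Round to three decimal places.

F = 0.150

Trapezoidal AUC_0→4.75 (IV):
  [0→0.25]: (1327.1+1207.1)/2 × 0.25 = 316.775
  [0.25→4.25]: (1207.1+265.1)/2 × 4 = 2944.4
  [4.25→4.75]: (265.1+219.3)/2 × 0.5 = 121.1
  Sum = 3382.275 ng/mL·h
IV tail: 219.3/0.379 = 578.628; AUC_iv,0→∞ = 3382.275 + 578.628 = 3960.903 ng/mL·h
Trapezoidal AUC_0→12.5 (transdermal patch):
  [0→0.5]: (0.0+312.2)/2 × 0.5 = 78.05
  [0.5→2.5]: (312.2+203.9)/2 × 2 = 516.1
  [2.5→4.5]: (203.9+95.7)/2 × 2 = 299.6
  [4.5→8.5]: (95.7+21.0)/2 × 4 = 233.4
  [8.5→12.5]: (21.0+4.6)/2 × 4 = 51.2
  Sum = 1178.35 ng/mL·h
transdermal patch tail: 4.6/0.379 = 12.137; AUC_ev,0→∞ = 1178.35 + 12.137 = 1190.487 ng/mL·h
F = (AUC_ev/D_ev)/(AUC_iv/D_iv) = (1190.487/500)/(3960.903/250) = 2.380974/15.843612 = 0.1503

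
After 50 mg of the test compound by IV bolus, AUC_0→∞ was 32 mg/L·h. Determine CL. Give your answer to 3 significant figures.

CL = 1.56 L/h

CL = Dose_iv / AUC_0→∞
   = 50 / 32 = 1.5625 L/h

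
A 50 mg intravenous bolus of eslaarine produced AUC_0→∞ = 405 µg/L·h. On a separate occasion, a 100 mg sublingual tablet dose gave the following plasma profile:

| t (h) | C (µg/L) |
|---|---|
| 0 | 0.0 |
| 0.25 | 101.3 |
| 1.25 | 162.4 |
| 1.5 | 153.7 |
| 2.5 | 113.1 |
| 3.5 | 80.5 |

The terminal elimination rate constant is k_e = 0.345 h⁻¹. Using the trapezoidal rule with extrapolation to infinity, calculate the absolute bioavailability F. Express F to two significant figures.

Trapezoidal AUC_0→3.5 (sublingual tablet):
  [0→0.25]: (0.0+101.3)/2 × 0.25 = 12.6625
  [0.25→1.25]: (101.3+162.4)/2 × 1 = 131.85
  [1.25→1.5]: (162.4+153.7)/2 × 0.25 = 39.5125
  [1.5→2.5]: (153.7+113.1)/2 × 1 = 133.4
  [2.5→3.5]: (113.1+80.5)/2 × 1 = 96.8
  Sum = 414.225 µg/L·h
Tail: C_last/k_e = 80.5/0.345 = 233.333
AUC_0→∞ (sublingual tablet) = 414.225 + 233.333 = 647.558 µg/L·h
F = (AUC_ev/D_ev)/(AUC_iv/D_iv) = (647.558/100)/(405/50) = 6.47558/8.1 = 0.7995

F = 0.80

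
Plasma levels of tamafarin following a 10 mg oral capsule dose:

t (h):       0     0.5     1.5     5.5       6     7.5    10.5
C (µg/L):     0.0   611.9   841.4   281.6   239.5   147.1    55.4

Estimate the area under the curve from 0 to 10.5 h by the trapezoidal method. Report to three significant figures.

AUC = 3850 µg/L·h

Trapezoidal AUC_0→10.5:
  [0→0.5]: (0.0+611.9)/2 × 0.5 = 152.975
  [0.5→1.5]: (611.9+841.4)/2 × 1 = 726.65
  [1.5→5.5]: (841.4+281.6)/2 × 4 = 2246.0
  [5.5→6]: (281.6+239.5)/2 × 0.5 = 130.275
  [6→7.5]: (239.5+147.1)/2 × 1.5 = 289.95
  [7.5→10.5]: (147.1+55.4)/2 × 3 = 303.75
  Sum = 3849.6 µg/L·h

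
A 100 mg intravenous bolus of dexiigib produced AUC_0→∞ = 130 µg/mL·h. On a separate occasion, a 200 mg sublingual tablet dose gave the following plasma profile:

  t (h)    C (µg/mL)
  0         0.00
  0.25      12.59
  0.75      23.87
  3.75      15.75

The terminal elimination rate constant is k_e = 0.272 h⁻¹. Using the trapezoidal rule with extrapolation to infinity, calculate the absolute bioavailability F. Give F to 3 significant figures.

F = 0.492

Trapezoidal AUC_0→3.75 (sublingual tablet):
  [0→0.25]: (0.00+12.59)/2 × 0.25 = 1.57375
  [0.25→0.75]: (12.59+23.87)/2 × 0.5 = 9.115
  [0.75→3.75]: (23.87+15.75)/2 × 3 = 59.43
  Sum = 70.11875 µg/mL·h
Tail: C_last/k_e = 15.75/0.272 = 57.904
AUC_0→∞ (sublingual tablet) = 70.11875 + 57.904 = 128.02275 µg/mL·h
F = (AUC_ev/D_ev)/(AUC_iv/D_iv) = (128.02275/200)/(130/100) = 0.64011375/1.3 = 0.4924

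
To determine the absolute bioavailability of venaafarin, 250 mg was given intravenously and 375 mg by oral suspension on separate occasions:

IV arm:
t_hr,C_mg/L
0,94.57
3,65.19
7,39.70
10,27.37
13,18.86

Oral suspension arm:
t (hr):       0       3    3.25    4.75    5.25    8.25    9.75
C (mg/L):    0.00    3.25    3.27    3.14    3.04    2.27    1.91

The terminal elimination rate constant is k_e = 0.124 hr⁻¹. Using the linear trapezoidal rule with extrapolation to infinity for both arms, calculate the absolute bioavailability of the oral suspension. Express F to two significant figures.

F = 0.033

Trapezoidal AUC_0→13 (IV):
  [0→3]: (94.57+65.19)/2 × 3 = 239.64
  [3→7]: (65.19+39.70)/2 × 4 = 209.78
  [7→10]: (39.70+27.37)/2 × 3 = 100.605
  [10→13]: (27.37+18.86)/2 × 3 = 69.345
  Sum = 619.37 mg/L·hr
IV tail: 18.86/0.124 = 152.097; AUC_iv,0→∞ = 619.37 + 152.097 = 771.467 mg/L·hr
Trapezoidal AUC_0→9.75 (oral suspension):
  [0→3]: (0.00+3.25)/2 × 3 = 4.875
  [3→3.25]: (3.25+3.27)/2 × 0.25 = 0.815
  [3.25→4.75]: (3.27+3.14)/2 × 1.5 = 4.8075
  [4.75→5.25]: (3.14+3.04)/2 × 0.5 = 1.545
  [5.25→8.25]: (3.04+2.27)/2 × 3 = 7.965
  [8.25→9.75]: (2.27+1.91)/2 × 1.5 = 3.135
  Sum = 23.1425 mg/L·hr
oral suspension tail: 1.91/0.124 = 15.403; AUC_ev,0→∞ = 23.1425 + 15.403 = 38.5455 mg/L·hr
F = (AUC_ev/D_ev)/(AUC_iv/D_iv) = (38.5455/375)/(771.467/250) = 0.102788/3.085868 = 0.0333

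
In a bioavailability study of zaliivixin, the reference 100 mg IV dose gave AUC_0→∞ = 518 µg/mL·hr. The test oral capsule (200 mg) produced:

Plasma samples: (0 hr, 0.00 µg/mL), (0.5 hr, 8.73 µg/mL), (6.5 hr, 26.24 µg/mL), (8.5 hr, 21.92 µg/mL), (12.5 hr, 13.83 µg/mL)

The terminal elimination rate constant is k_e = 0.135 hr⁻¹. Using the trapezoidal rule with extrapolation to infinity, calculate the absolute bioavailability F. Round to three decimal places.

Trapezoidal AUC_0→12.5 (oral capsule):
  [0→0.5]: (0.00+8.73)/2 × 0.5 = 2.1825
  [0.5→6.5]: (8.73+26.24)/2 × 6 = 104.91
  [6.5→8.5]: (26.24+21.92)/2 × 2 = 48.16
  [8.5→12.5]: (21.92+13.83)/2 × 4 = 71.5
  Sum = 226.7525 µg/mL·hr
Tail: C_last/k_e = 13.83/0.135 = 102.444
AUC_0→∞ (oral capsule) = 226.7525 + 102.444 = 329.1965 µg/mL·hr
F = (AUC_ev/D_ev)/(AUC_iv/D_iv) = (329.1965/200)/(518/100) = 1.6459825/5.18 = 0.3178

F = 0.318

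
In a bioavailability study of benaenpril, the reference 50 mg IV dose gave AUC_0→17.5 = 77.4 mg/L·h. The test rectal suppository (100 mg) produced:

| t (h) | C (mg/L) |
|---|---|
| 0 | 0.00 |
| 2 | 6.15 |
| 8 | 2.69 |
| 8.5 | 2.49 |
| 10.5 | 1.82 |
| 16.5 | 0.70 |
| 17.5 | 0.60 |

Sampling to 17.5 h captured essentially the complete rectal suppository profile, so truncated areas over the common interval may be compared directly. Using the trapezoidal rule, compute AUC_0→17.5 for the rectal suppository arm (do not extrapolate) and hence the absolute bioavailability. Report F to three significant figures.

Trapezoidal AUC_0→17.5 (rectal suppository):
  [0→2]: (0.00+6.15)/2 × 2 = 6.15
  [2→8]: (6.15+2.69)/2 × 6 = 26.52
  [8→8.5]: (2.69+2.49)/2 × 0.5 = 1.295
  [8.5→10.5]: (2.49+1.82)/2 × 2 = 4.31
  [10.5→16.5]: (1.82+0.70)/2 × 6 = 7.56
  [16.5→17.5]: (0.70+0.60)/2 × 1 = 0.65
  Sum = 46.485 mg/L·h
F = (AUC_ev/D_ev)/(AUC_iv/D_iv) = (46.485/100)/(77.4/50) = 0.46485/1.548 = 0.3003

F = 0.300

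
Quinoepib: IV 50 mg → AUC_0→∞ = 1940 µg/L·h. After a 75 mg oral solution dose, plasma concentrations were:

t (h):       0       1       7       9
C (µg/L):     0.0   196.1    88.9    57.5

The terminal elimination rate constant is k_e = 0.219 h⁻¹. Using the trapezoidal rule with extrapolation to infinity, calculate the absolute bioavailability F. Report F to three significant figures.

Trapezoidal AUC_0→9 (oral solution):
  [0→1]: (0.0+196.1)/2 × 1 = 98.05
  [1→7]: (196.1+88.9)/2 × 6 = 855.0
  [7→9]: (88.9+57.5)/2 × 2 = 146.4
  Sum = 1099.45 µg/L·h
Tail: C_last/k_e = 57.5/0.219 = 262.557
AUC_0→∞ (oral solution) = 1099.45 + 262.557 = 1362.007 µg/L·h
F = (AUC_ev/D_ev)/(AUC_iv/D_iv) = (1362.007/75)/(1940/50) = 18.1601/38.8 = 0.4680

F = 0.468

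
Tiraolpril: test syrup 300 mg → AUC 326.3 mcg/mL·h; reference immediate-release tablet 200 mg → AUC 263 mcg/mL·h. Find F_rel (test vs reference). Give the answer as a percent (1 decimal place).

F_rel = (AUC_test/D_test) / (AUC_ref/D_ref)
      = (326.3/300) / (263/200)
      = 1.08767 / 1.315 = 0.8271 = 82.71%

F_rel = 82.7%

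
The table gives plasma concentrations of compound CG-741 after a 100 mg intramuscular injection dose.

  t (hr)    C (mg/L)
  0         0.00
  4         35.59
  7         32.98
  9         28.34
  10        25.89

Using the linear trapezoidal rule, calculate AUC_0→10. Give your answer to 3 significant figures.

AUC = 262 mg/L·hr

Trapezoidal AUC_0→10:
  [0→4]: (0.00+35.59)/2 × 4 = 71.18
  [4→7]: (35.59+32.98)/2 × 3 = 102.855
  [7→9]: (32.98+28.34)/2 × 2 = 61.32
  [9→10]: (28.34+25.89)/2 × 1 = 27.115
  Sum = 262.47 mg/L·hr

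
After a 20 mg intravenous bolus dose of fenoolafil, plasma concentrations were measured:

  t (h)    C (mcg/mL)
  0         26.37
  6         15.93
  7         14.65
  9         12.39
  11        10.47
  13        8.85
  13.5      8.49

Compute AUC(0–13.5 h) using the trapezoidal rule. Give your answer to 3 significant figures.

AUC = 216 mcg/mL·h

Trapezoidal AUC_0→13.5:
  [0→6]: (26.37+15.93)/2 × 6 = 126.9
  [6→7]: (15.93+14.65)/2 × 1 = 15.29
  [7→9]: (14.65+12.39)/2 × 2 = 27.04
  [9→11]: (12.39+10.47)/2 × 2 = 22.86
  [11→13]: (10.47+8.85)/2 × 2 = 19.32
  [13→13.5]: (8.85+8.49)/2 × 0.5 = 4.335
  Sum = 215.745 mcg/mL·h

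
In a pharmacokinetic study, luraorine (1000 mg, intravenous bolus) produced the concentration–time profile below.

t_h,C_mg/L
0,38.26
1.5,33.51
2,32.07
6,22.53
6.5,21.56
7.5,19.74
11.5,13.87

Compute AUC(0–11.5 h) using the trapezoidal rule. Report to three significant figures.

AUC = 278 mg/L·h

Trapezoidal AUC_0→11.5:
  [0→1.5]: (38.26+33.51)/2 × 1.5 = 53.8275
  [1.5→2]: (33.51+32.07)/2 × 0.5 = 16.395
  [2→6]: (32.07+22.53)/2 × 4 = 109.2
  [6→6.5]: (22.53+21.56)/2 × 0.5 = 11.0225
  [6.5→7.5]: (21.56+19.74)/2 × 1 = 20.65
  [7.5→11.5]: (19.74+13.87)/2 × 4 = 67.22
  Sum = 278.315 mg/L·h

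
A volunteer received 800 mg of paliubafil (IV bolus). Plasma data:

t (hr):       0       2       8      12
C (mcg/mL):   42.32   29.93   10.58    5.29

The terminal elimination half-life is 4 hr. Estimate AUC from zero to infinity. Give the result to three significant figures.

Trapezoidal AUC_0→12:
  [0→2]: (42.32+29.93)/2 × 2 = 72.25
  [2→8]: (29.93+10.58)/2 × 6 = 121.53
  [8→12]: (10.58+5.29)/2 × 4 = 31.74
  Sum = 225.52 mcg/mL·hr
k_e = ln2 / t½ = 0.693147 / 4 = 0.1733 hr^-1
Extrapolated tail: C_last / k_e = 5.29 / 0.1733 = 30.525
AUC_0→∞ = 225.52 + 30.525 = 256.045 mcg/mL·hr

AUC = 256 mcg/mL·hr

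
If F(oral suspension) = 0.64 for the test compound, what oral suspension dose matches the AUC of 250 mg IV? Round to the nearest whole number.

For equal systemic exposure: F × D_ev = D_iv
D_ev = D_iv / F = 250 / 0.64 = 390.625 mg

D_oral = 391 mg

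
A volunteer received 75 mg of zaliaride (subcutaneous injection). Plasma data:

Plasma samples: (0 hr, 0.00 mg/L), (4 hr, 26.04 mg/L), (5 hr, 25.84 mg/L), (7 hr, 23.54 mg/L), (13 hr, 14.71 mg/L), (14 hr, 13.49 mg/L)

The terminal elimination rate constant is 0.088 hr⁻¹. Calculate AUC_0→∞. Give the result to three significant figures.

Trapezoidal AUC_0→14:
  [0→4]: (0.00+26.04)/2 × 4 = 52.08
  [4→5]: (26.04+25.84)/2 × 1 = 25.94
  [5→7]: (25.84+23.54)/2 × 2 = 49.38
  [7→13]: (23.54+14.71)/2 × 6 = 114.75
  [13→14]: (14.71+13.49)/2 × 1 = 14.1
  Sum = 256.25 mg/L·hr
Extrapolated tail: C_last / k_e = 13.49 / 0.088 = 153.295
AUC_0→∞ = 256.25 + 153.295 = 409.545 mg/L·hr

AUC = 410 mg/L·hr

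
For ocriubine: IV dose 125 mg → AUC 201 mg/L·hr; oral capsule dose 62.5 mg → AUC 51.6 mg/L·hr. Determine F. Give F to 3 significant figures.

F = 0.513

F = (AUC_ev / D_ev) / (AUC_iv / D_iv)
  = (51.6/62.5) / (201/125)
  = 0.8256 / 1.608 = 0.5134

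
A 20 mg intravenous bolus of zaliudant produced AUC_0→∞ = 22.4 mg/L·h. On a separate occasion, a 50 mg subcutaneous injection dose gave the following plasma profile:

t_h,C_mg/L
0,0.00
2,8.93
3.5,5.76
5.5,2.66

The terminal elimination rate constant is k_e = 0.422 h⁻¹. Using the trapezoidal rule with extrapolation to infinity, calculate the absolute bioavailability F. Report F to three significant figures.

Trapezoidal AUC_0→5.5 (subcutaneous injection):
  [0→2]: (0.00+8.93)/2 × 2 = 8.93
  [2→3.5]: (8.93+5.76)/2 × 1.5 = 11.0175
  [3.5→5.5]: (5.76+2.66)/2 × 2 = 8.42
  Sum = 28.3675 mg/L·h
Tail: C_last/k_e = 2.66/0.422 = 6.303
AUC_0→∞ (subcutaneous injection) = 28.3675 + 6.303 = 34.6705 mg/L·h
F = (AUC_ev/D_ev)/(AUC_iv/D_iv) = (34.6705/50)/(22.4/20) = 0.69341/1.12 = 0.6191

F = 0.619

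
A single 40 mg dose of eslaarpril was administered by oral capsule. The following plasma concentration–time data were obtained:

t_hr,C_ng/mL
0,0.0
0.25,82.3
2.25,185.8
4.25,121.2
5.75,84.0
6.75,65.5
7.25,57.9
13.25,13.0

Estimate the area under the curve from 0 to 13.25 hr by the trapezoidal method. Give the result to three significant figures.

AUC = 1060 ng/mL·hr

Trapezoidal AUC_0→13.25:
  [0→0.25]: (0.0+82.3)/2 × 0.25 = 10.2875
  [0.25→2.25]: (82.3+185.8)/2 × 2 = 268.1
  [2.25→4.25]: (185.8+121.2)/2 × 2 = 307.0
  [4.25→5.75]: (121.2+84.0)/2 × 1.5 = 153.9
  [5.75→6.75]: (84.0+65.5)/2 × 1 = 74.75
  [6.75→7.25]: (65.5+57.9)/2 × 0.5 = 30.85
  [7.25→13.25]: (57.9+13.0)/2 × 6 = 212.7
  Sum = 1057.5875 ng/mL·hr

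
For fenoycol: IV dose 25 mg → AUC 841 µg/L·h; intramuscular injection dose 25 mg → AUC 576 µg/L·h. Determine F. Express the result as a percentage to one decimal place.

F = (AUC_ev / D_ev) / (AUC_iv / D_iv)
  = (576/25) / (841/25)
  = 23.04 / 33.64 = 0.6849
  = 68.49%

F = 68.5%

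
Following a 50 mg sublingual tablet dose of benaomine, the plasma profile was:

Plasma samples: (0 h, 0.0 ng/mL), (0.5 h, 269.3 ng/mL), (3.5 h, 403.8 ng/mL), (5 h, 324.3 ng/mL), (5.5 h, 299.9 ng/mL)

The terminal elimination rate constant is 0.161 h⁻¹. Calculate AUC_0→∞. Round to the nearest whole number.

AUC = 3642 ng/mL·h

Trapezoidal AUC_0→5.5:
  [0→0.5]: (0.0+269.3)/2 × 0.5 = 67.325
  [0.5→3.5]: (269.3+403.8)/2 × 3 = 1009.65
  [3.5→5]: (403.8+324.3)/2 × 1.5 = 546.075
  [5→5.5]: (324.3+299.9)/2 × 0.5 = 156.05
  Sum = 1779.1 ng/mL·h
Extrapolated tail: C_last / k_e = 299.9 / 0.161 = 1862.733
AUC_0→∞ = 1779.1 + 1862.733 = 3641.833 ng/mL·h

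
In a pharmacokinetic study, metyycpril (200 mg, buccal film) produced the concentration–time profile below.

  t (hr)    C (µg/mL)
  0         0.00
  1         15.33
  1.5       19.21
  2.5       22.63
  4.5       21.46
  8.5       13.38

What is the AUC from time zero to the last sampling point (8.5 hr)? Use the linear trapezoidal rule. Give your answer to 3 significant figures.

AUC = 151 µg/mL·hr

Trapezoidal AUC_0→8.5:
  [0→1]: (0.00+15.33)/2 × 1 = 7.665
  [1→1.5]: (15.33+19.21)/2 × 0.5 = 8.635
  [1.5→2.5]: (19.21+22.63)/2 × 1 = 20.92
  [2.5→4.5]: (22.63+21.46)/2 × 2 = 44.09
  [4.5→8.5]: (21.46+13.38)/2 × 4 = 69.68
  Sum = 150.99 µg/mL·hr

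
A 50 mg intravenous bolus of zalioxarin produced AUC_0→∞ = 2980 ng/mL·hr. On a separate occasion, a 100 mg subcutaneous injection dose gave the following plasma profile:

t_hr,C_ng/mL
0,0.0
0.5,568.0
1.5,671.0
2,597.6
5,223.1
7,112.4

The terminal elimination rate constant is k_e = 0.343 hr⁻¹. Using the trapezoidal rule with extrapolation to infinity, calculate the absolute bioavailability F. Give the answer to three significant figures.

F = 0.499

Trapezoidal AUC_0→7 (subcutaneous injection):
  [0→0.5]: (0.0+568.0)/2 × 0.5 = 142.0
  [0.5→1.5]: (568.0+671.0)/2 × 1 = 619.5
  [1.5→2]: (671.0+597.6)/2 × 0.5 = 317.15
  [2→5]: (597.6+223.1)/2 × 3 = 1231.05
  [5→7]: (223.1+112.4)/2 × 2 = 335.5
  Sum = 2645.2 ng/mL·hr
Tail: C_last/k_e = 112.4/0.343 = 327.697
AUC_0→∞ (subcutaneous injection) = 2645.2 + 327.697 = 2972.897 ng/mL·hr
F = (AUC_ev/D_ev)/(AUC_iv/D_iv) = (2972.897/100)/(2980/50) = 29.72897/59.6 = 0.4988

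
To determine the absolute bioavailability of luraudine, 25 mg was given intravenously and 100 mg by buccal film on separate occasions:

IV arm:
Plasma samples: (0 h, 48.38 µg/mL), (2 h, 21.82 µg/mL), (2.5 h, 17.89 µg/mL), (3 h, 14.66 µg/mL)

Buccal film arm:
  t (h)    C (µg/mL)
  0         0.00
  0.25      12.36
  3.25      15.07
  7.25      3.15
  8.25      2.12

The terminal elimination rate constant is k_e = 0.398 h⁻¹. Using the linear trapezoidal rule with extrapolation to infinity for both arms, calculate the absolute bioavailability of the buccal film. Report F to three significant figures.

F = 0.174

Trapezoidal AUC_0→3 (IV):
  [0→2]: (48.38+21.82)/2 × 2 = 70.2
  [2→2.5]: (21.82+17.89)/2 × 0.5 = 9.9275
  [2.5→3]: (17.89+14.66)/2 × 0.5 = 8.1375
  Sum = 88.265 µg/mL·h
IV tail: 14.66/0.398 = 36.834; AUC_iv,0→∞ = 88.265 + 36.834 = 125.099 µg/mL·h
Trapezoidal AUC_0→8.25 (buccal film):
  [0→0.25]: (0.00+12.36)/2 × 0.25 = 1.545
  [0.25→3.25]: (12.36+15.07)/2 × 3 = 41.145
  [3.25→7.25]: (15.07+3.15)/2 × 4 = 36.44
  [7.25→8.25]: (3.15+2.12)/2 × 1 = 2.635
  Sum = 81.765 µg/mL·h
buccal film tail: 2.12/0.398 = 5.327; AUC_ev,0→∞ = 81.765 + 5.327 = 87.092 µg/mL·h
F = (AUC_ev/D_ev)/(AUC_iv/D_iv) = (87.092/100)/(125.099/25) = 0.87092/5.00396 = 0.1740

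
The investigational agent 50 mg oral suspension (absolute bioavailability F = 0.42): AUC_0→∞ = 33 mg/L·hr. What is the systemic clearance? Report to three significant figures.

CL = 0.636 L/hr

CL = F × Dose / AUC_0→∞
   = 0.42 × 50 / 33 = 0.636364 L/hr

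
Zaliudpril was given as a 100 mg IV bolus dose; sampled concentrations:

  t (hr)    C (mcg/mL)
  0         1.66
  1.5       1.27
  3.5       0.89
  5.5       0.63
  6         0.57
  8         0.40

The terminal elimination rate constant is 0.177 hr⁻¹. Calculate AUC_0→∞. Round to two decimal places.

AUC = 9.41 mcg/mL·hr

Trapezoidal AUC_0→8:
  [0→1.5]: (1.66+1.27)/2 × 1.5 = 2.1975
  [1.5→3.5]: (1.27+0.89)/2 × 2 = 2.16
  [3.5→5.5]: (0.89+0.63)/2 × 2 = 1.52
  [5.5→6]: (0.63+0.57)/2 × 0.5 = 0.3
  [6→8]: (0.57+0.40)/2 × 2 = 0.97
  Sum = 7.1475 mcg/mL·hr
Extrapolated tail: C_last / k_e = 0.40 / 0.177 = 2.260
AUC_0→∞ = 7.1475 + 2.260 = 9.4075 mcg/mL·hr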